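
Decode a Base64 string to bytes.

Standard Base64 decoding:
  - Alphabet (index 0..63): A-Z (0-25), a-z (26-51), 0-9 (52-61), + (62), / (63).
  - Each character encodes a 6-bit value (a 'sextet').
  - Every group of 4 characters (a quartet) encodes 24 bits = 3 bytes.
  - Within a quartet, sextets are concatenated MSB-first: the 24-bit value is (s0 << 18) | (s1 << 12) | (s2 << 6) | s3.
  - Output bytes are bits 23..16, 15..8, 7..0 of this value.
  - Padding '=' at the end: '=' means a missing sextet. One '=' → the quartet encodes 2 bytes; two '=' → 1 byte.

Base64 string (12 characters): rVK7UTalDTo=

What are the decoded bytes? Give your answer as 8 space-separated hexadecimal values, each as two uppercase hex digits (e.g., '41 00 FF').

Answer: AD 52 BB 51 36 A5 0D 3A

Derivation:
After char 0 ('r'=43): chars_in_quartet=1 acc=0x2B bytes_emitted=0
After char 1 ('V'=21): chars_in_quartet=2 acc=0xAD5 bytes_emitted=0
After char 2 ('K'=10): chars_in_quartet=3 acc=0x2B54A bytes_emitted=0
After char 3 ('7'=59): chars_in_quartet=4 acc=0xAD52BB -> emit AD 52 BB, reset; bytes_emitted=3
After char 4 ('U'=20): chars_in_quartet=1 acc=0x14 bytes_emitted=3
After char 5 ('T'=19): chars_in_quartet=2 acc=0x513 bytes_emitted=3
After char 6 ('a'=26): chars_in_quartet=3 acc=0x144DA bytes_emitted=3
After char 7 ('l'=37): chars_in_quartet=4 acc=0x5136A5 -> emit 51 36 A5, reset; bytes_emitted=6
After char 8 ('D'=3): chars_in_quartet=1 acc=0x3 bytes_emitted=6
After char 9 ('T'=19): chars_in_quartet=2 acc=0xD3 bytes_emitted=6
After char 10 ('o'=40): chars_in_quartet=3 acc=0x34E8 bytes_emitted=6
Padding '=': partial quartet acc=0x34E8 -> emit 0D 3A; bytes_emitted=8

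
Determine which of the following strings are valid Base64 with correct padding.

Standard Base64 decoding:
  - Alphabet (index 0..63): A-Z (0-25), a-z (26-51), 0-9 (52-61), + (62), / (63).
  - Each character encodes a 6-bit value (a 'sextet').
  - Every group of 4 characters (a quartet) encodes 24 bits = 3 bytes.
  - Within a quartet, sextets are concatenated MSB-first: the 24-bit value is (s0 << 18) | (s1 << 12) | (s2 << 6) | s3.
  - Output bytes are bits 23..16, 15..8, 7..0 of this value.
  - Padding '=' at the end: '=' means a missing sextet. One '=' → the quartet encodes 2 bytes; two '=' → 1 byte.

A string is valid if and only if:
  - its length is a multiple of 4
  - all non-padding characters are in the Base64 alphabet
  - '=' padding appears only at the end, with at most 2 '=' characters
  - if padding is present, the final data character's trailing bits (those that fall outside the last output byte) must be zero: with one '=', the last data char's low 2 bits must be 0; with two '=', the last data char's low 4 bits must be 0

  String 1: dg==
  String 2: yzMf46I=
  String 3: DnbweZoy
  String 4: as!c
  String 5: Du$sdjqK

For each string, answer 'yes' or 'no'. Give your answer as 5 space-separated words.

Answer: yes yes yes no no

Derivation:
String 1: 'dg==' → valid
String 2: 'yzMf46I=' → valid
String 3: 'DnbweZoy' → valid
String 4: 'as!c' → invalid (bad char(s): ['!'])
String 5: 'Du$sdjqK' → invalid (bad char(s): ['$'])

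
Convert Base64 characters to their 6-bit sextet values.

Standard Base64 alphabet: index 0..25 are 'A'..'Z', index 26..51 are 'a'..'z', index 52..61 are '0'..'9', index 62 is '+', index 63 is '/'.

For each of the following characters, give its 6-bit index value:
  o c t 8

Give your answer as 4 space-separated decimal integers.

'o': a..z range, 26 + ord('o') − ord('a') = 40
'c': a..z range, 26 + ord('c') − ord('a') = 28
't': a..z range, 26 + ord('t') − ord('a') = 45
'8': 0..9 range, 52 + ord('8') − ord('0') = 60

Answer: 40 28 45 60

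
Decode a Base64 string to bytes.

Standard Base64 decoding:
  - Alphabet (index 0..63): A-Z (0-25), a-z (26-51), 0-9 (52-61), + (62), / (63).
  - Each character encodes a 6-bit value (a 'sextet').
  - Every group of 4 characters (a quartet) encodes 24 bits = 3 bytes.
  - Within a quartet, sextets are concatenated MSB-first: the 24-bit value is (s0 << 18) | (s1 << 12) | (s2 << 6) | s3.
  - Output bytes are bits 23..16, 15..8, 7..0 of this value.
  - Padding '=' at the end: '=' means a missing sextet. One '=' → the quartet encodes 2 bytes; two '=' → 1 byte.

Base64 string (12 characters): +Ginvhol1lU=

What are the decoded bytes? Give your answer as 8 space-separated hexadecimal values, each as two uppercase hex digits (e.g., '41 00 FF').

After char 0 ('+'=62): chars_in_quartet=1 acc=0x3E bytes_emitted=0
After char 1 ('G'=6): chars_in_quartet=2 acc=0xF86 bytes_emitted=0
After char 2 ('i'=34): chars_in_quartet=3 acc=0x3E1A2 bytes_emitted=0
After char 3 ('n'=39): chars_in_quartet=4 acc=0xF868A7 -> emit F8 68 A7, reset; bytes_emitted=3
After char 4 ('v'=47): chars_in_quartet=1 acc=0x2F bytes_emitted=3
After char 5 ('h'=33): chars_in_quartet=2 acc=0xBE1 bytes_emitted=3
After char 6 ('o'=40): chars_in_quartet=3 acc=0x2F868 bytes_emitted=3
After char 7 ('l'=37): chars_in_quartet=4 acc=0xBE1A25 -> emit BE 1A 25, reset; bytes_emitted=6
After char 8 ('1'=53): chars_in_quartet=1 acc=0x35 bytes_emitted=6
After char 9 ('l'=37): chars_in_quartet=2 acc=0xD65 bytes_emitted=6
After char 10 ('U'=20): chars_in_quartet=3 acc=0x35954 bytes_emitted=6
Padding '=': partial quartet acc=0x35954 -> emit D6 55; bytes_emitted=8

Answer: F8 68 A7 BE 1A 25 D6 55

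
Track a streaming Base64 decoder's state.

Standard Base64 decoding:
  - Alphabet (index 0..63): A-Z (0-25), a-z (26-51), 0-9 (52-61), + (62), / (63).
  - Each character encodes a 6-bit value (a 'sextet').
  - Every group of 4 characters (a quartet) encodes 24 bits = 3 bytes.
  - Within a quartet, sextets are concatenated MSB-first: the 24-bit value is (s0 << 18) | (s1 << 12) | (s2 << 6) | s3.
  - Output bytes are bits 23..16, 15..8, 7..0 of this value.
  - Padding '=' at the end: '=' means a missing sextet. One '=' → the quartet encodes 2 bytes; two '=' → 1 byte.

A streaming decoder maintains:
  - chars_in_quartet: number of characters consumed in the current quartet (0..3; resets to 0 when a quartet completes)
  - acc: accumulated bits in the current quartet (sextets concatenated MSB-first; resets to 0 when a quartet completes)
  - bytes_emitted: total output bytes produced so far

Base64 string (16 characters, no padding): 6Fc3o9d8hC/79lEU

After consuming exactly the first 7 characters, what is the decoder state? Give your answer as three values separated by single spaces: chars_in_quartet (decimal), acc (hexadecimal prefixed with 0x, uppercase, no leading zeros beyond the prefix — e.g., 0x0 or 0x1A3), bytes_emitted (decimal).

Answer: 3 0x28F5D 3

Derivation:
After char 0 ('6'=58): chars_in_quartet=1 acc=0x3A bytes_emitted=0
After char 1 ('F'=5): chars_in_quartet=2 acc=0xE85 bytes_emitted=0
After char 2 ('c'=28): chars_in_quartet=3 acc=0x3A15C bytes_emitted=0
After char 3 ('3'=55): chars_in_quartet=4 acc=0xE85737 -> emit E8 57 37, reset; bytes_emitted=3
After char 4 ('o'=40): chars_in_quartet=1 acc=0x28 bytes_emitted=3
After char 5 ('9'=61): chars_in_quartet=2 acc=0xA3D bytes_emitted=3
After char 6 ('d'=29): chars_in_quartet=3 acc=0x28F5D bytes_emitted=3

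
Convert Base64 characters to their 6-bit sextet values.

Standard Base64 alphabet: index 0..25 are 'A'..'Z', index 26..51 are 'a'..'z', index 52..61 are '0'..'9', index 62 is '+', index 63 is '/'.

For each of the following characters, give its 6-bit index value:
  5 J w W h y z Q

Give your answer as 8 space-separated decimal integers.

Answer: 57 9 48 22 33 50 51 16

Derivation:
'5': 0..9 range, 52 + ord('5') − ord('0') = 57
'J': A..Z range, ord('J') − ord('A') = 9
'w': a..z range, 26 + ord('w') − ord('a') = 48
'W': A..Z range, ord('W') − ord('A') = 22
'h': a..z range, 26 + ord('h') − ord('a') = 33
'y': a..z range, 26 + ord('y') − ord('a') = 50
'z': a..z range, 26 + ord('z') − ord('a') = 51
'Q': A..Z range, ord('Q') − ord('A') = 16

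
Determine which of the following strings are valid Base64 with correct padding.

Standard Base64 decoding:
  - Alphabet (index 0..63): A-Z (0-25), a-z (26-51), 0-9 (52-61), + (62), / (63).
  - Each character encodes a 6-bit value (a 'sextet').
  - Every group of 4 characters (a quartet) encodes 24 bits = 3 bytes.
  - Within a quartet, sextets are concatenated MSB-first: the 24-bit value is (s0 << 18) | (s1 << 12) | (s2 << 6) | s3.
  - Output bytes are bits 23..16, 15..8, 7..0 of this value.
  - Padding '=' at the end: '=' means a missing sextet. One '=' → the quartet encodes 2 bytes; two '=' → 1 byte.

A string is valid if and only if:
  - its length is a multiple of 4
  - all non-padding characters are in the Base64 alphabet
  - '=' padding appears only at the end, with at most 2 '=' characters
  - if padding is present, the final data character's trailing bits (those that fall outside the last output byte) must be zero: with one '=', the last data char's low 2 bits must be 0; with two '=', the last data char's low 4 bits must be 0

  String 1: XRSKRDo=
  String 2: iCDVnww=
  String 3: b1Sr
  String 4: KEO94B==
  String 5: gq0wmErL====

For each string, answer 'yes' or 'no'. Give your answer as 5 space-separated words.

Answer: yes yes yes no no

Derivation:
String 1: 'XRSKRDo=' → valid
String 2: 'iCDVnww=' → valid
String 3: 'b1Sr' → valid
String 4: 'KEO94B==' → invalid (bad trailing bits)
String 5: 'gq0wmErL====' → invalid (4 pad chars (max 2))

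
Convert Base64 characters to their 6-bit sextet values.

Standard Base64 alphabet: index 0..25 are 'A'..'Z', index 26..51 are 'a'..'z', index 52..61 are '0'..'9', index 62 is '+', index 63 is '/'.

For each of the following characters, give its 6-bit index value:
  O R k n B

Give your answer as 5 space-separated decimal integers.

'O': A..Z range, ord('O') − ord('A') = 14
'R': A..Z range, ord('R') − ord('A') = 17
'k': a..z range, 26 + ord('k') − ord('a') = 36
'n': a..z range, 26 + ord('n') − ord('a') = 39
'B': A..Z range, ord('B') − ord('A') = 1

Answer: 14 17 36 39 1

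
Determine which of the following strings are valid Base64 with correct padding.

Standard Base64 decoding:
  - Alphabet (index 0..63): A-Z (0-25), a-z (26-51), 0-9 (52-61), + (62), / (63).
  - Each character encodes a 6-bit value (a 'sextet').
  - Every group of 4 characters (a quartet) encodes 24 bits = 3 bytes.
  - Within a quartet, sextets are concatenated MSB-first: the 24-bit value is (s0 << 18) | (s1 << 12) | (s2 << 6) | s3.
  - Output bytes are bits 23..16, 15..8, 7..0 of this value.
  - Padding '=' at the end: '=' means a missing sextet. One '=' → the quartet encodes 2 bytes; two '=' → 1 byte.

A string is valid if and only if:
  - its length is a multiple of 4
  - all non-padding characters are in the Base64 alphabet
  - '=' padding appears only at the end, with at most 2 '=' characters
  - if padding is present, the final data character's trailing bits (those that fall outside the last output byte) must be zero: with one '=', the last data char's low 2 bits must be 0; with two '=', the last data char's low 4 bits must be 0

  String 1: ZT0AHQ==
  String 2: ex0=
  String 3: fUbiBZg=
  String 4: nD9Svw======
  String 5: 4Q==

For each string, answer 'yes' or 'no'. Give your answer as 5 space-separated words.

String 1: 'ZT0AHQ==' → valid
String 2: 'ex0=' → valid
String 3: 'fUbiBZg=' → valid
String 4: 'nD9Svw======' → invalid (6 pad chars (max 2))
String 5: '4Q==' → valid

Answer: yes yes yes no yes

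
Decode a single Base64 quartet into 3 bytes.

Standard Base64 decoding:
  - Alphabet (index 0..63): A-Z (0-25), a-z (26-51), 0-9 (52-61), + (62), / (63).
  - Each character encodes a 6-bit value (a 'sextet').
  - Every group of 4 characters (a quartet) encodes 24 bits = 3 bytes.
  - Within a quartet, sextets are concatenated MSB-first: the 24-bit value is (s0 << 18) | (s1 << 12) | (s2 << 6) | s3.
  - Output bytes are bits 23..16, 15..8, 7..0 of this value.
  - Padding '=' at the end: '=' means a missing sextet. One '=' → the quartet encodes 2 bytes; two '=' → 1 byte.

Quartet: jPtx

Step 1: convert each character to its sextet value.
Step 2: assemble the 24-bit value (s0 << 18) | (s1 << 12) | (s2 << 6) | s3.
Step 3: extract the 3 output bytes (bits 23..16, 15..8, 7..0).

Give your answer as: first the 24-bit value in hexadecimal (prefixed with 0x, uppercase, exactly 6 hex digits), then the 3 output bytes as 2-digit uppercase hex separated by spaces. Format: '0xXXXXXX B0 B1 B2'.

Answer: 0x8CFB71 8C FB 71

Derivation:
Sextets: j=35, P=15, t=45, x=49
24-bit: (35<<18) | (15<<12) | (45<<6) | 49
      = 0x8C0000 | 0x00F000 | 0x000B40 | 0x000031
      = 0x8CFB71
Bytes: (v>>16)&0xFF=8C, (v>>8)&0xFF=FB, v&0xFF=71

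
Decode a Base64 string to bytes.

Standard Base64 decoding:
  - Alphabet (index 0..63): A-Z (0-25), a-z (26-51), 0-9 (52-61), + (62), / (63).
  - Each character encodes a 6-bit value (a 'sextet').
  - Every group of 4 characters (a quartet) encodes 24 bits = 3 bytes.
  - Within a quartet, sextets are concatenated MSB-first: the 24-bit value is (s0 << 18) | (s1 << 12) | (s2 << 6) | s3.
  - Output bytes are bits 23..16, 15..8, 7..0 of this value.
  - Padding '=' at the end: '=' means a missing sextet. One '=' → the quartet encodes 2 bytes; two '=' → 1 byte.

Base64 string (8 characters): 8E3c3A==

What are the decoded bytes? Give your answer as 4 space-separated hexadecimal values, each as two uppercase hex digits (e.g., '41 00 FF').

After char 0 ('8'=60): chars_in_quartet=1 acc=0x3C bytes_emitted=0
After char 1 ('E'=4): chars_in_quartet=2 acc=0xF04 bytes_emitted=0
After char 2 ('3'=55): chars_in_quartet=3 acc=0x3C137 bytes_emitted=0
After char 3 ('c'=28): chars_in_quartet=4 acc=0xF04DDC -> emit F0 4D DC, reset; bytes_emitted=3
After char 4 ('3'=55): chars_in_quartet=1 acc=0x37 bytes_emitted=3
After char 5 ('A'=0): chars_in_quartet=2 acc=0xDC0 bytes_emitted=3
Padding '==': partial quartet acc=0xDC0 -> emit DC; bytes_emitted=4

Answer: F0 4D DC DC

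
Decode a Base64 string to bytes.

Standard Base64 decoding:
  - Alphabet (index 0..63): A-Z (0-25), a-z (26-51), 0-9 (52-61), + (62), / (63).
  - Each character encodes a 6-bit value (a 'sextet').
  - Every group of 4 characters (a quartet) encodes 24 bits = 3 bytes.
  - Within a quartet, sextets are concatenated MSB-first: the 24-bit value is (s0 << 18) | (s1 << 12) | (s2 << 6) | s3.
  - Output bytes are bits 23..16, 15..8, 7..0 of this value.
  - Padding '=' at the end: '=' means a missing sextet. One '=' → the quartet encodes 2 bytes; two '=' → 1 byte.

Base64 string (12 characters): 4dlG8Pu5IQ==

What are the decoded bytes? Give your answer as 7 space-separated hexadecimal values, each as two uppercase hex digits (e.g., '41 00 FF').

After char 0 ('4'=56): chars_in_quartet=1 acc=0x38 bytes_emitted=0
After char 1 ('d'=29): chars_in_quartet=2 acc=0xE1D bytes_emitted=0
After char 2 ('l'=37): chars_in_quartet=3 acc=0x38765 bytes_emitted=0
After char 3 ('G'=6): chars_in_quartet=4 acc=0xE1D946 -> emit E1 D9 46, reset; bytes_emitted=3
After char 4 ('8'=60): chars_in_quartet=1 acc=0x3C bytes_emitted=3
After char 5 ('P'=15): chars_in_quartet=2 acc=0xF0F bytes_emitted=3
After char 6 ('u'=46): chars_in_quartet=3 acc=0x3C3EE bytes_emitted=3
After char 7 ('5'=57): chars_in_quartet=4 acc=0xF0FBB9 -> emit F0 FB B9, reset; bytes_emitted=6
After char 8 ('I'=8): chars_in_quartet=1 acc=0x8 bytes_emitted=6
After char 9 ('Q'=16): chars_in_quartet=2 acc=0x210 bytes_emitted=6
Padding '==': partial quartet acc=0x210 -> emit 21; bytes_emitted=7

Answer: E1 D9 46 F0 FB B9 21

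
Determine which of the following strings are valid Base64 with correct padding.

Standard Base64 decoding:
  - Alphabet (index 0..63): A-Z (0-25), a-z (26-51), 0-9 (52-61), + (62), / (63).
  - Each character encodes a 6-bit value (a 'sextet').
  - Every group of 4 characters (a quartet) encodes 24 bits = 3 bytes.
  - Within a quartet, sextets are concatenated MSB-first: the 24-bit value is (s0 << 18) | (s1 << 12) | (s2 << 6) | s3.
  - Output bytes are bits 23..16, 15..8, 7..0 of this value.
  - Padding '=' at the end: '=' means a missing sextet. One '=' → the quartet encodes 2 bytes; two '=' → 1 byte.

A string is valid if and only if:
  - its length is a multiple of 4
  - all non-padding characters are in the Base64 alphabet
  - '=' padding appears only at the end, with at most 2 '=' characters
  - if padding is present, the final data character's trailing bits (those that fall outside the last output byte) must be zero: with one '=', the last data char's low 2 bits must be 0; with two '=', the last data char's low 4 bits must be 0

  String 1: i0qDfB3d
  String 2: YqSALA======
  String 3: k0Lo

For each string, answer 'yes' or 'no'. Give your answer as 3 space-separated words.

Answer: yes no yes

Derivation:
String 1: 'i0qDfB3d' → valid
String 2: 'YqSALA======' → invalid (6 pad chars (max 2))
String 3: 'k0Lo' → valid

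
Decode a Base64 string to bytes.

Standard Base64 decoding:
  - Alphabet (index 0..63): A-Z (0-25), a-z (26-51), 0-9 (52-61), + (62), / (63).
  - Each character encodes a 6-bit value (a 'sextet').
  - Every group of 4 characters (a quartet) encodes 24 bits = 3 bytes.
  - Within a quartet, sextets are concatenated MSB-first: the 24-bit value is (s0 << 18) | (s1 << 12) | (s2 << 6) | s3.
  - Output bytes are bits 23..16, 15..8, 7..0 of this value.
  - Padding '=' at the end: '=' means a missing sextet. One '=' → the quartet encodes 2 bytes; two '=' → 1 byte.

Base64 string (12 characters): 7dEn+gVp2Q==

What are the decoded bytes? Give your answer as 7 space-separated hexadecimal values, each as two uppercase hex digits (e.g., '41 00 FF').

After char 0 ('7'=59): chars_in_quartet=1 acc=0x3B bytes_emitted=0
After char 1 ('d'=29): chars_in_quartet=2 acc=0xEDD bytes_emitted=0
After char 2 ('E'=4): chars_in_quartet=3 acc=0x3B744 bytes_emitted=0
After char 3 ('n'=39): chars_in_quartet=4 acc=0xEDD127 -> emit ED D1 27, reset; bytes_emitted=3
After char 4 ('+'=62): chars_in_quartet=1 acc=0x3E bytes_emitted=3
After char 5 ('g'=32): chars_in_quartet=2 acc=0xFA0 bytes_emitted=3
After char 6 ('V'=21): chars_in_quartet=3 acc=0x3E815 bytes_emitted=3
After char 7 ('p'=41): chars_in_quartet=4 acc=0xFA0569 -> emit FA 05 69, reset; bytes_emitted=6
After char 8 ('2'=54): chars_in_quartet=1 acc=0x36 bytes_emitted=6
After char 9 ('Q'=16): chars_in_quartet=2 acc=0xD90 bytes_emitted=6
Padding '==': partial quartet acc=0xD90 -> emit D9; bytes_emitted=7

Answer: ED D1 27 FA 05 69 D9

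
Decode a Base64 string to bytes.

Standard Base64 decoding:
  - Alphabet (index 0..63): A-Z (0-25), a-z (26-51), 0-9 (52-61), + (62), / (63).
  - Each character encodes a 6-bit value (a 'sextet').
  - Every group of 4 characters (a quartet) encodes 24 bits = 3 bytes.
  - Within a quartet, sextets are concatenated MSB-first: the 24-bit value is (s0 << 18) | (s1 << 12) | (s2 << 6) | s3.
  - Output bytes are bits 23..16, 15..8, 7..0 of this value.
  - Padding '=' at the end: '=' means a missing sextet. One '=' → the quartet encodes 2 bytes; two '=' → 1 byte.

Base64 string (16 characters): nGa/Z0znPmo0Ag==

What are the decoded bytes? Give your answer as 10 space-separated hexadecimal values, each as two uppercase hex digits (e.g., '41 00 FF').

After char 0 ('n'=39): chars_in_quartet=1 acc=0x27 bytes_emitted=0
After char 1 ('G'=6): chars_in_quartet=2 acc=0x9C6 bytes_emitted=0
After char 2 ('a'=26): chars_in_quartet=3 acc=0x2719A bytes_emitted=0
After char 3 ('/'=63): chars_in_quartet=4 acc=0x9C66BF -> emit 9C 66 BF, reset; bytes_emitted=3
After char 4 ('Z'=25): chars_in_quartet=1 acc=0x19 bytes_emitted=3
After char 5 ('0'=52): chars_in_quartet=2 acc=0x674 bytes_emitted=3
After char 6 ('z'=51): chars_in_quartet=3 acc=0x19D33 bytes_emitted=3
After char 7 ('n'=39): chars_in_quartet=4 acc=0x674CE7 -> emit 67 4C E7, reset; bytes_emitted=6
After char 8 ('P'=15): chars_in_quartet=1 acc=0xF bytes_emitted=6
After char 9 ('m'=38): chars_in_quartet=2 acc=0x3E6 bytes_emitted=6
After char 10 ('o'=40): chars_in_quartet=3 acc=0xF9A8 bytes_emitted=6
After char 11 ('0'=52): chars_in_quartet=4 acc=0x3E6A34 -> emit 3E 6A 34, reset; bytes_emitted=9
After char 12 ('A'=0): chars_in_quartet=1 acc=0x0 bytes_emitted=9
After char 13 ('g'=32): chars_in_quartet=2 acc=0x20 bytes_emitted=9
Padding '==': partial quartet acc=0x20 -> emit 02; bytes_emitted=10

Answer: 9C 66 BF 67 4C E7 3E 6A 34 02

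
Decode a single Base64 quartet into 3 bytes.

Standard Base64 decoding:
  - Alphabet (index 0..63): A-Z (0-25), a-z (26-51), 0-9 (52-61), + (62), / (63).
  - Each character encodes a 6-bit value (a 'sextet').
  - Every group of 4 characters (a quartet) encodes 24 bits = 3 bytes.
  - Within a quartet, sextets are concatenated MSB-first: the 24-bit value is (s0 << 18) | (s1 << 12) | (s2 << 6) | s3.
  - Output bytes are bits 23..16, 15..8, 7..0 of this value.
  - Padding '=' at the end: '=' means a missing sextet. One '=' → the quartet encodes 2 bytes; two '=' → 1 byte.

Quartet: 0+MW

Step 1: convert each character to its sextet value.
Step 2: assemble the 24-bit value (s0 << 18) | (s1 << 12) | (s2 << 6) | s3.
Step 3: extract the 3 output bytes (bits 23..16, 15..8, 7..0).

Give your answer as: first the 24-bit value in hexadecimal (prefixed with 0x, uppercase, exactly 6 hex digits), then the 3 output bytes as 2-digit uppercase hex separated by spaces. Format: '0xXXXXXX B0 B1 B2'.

Answer: 0xD3E316 D3 E3 16

Derivation:
Sextets: 0=52, +=62, M=12, W=22
24-bit: (52<<18) | (62<<12) | (12<<6) | 22
      = 0xD00000 | 0x03E000 | 0x000300 | 0x000016
      = 0xD3E316
Bytes: (v>>16)&0xFF=D3, (v>>8)&0xFF=E3, v&0xFF=16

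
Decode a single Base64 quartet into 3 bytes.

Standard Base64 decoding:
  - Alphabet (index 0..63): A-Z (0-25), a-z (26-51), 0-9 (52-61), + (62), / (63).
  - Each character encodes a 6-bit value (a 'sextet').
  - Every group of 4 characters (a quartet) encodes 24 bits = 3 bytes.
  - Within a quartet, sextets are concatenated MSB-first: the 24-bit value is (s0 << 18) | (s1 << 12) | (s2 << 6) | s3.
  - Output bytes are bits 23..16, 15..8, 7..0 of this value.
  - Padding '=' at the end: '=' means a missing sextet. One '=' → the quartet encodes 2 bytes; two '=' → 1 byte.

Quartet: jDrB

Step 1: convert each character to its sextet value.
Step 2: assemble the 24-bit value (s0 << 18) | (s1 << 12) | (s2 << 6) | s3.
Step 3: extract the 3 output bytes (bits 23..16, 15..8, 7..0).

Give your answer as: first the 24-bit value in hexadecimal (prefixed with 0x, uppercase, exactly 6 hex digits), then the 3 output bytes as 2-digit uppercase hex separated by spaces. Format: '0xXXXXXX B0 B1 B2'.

Answer: 0x8C3AC1 8C 3A C1

Derivation:
Sextets: j=35, D=3, r=43, B=1
24-bit: (35<<18) | (3<<12) | (43<<6) | 1
      = 0x8C0000 | 0x003000 | 0x000AC0 | 0x000001
      = 0x8C3AC1
Bytes: (v>>16)&0xFF=8C, (v>>8)&0xFF=3A, v&0xFF=C1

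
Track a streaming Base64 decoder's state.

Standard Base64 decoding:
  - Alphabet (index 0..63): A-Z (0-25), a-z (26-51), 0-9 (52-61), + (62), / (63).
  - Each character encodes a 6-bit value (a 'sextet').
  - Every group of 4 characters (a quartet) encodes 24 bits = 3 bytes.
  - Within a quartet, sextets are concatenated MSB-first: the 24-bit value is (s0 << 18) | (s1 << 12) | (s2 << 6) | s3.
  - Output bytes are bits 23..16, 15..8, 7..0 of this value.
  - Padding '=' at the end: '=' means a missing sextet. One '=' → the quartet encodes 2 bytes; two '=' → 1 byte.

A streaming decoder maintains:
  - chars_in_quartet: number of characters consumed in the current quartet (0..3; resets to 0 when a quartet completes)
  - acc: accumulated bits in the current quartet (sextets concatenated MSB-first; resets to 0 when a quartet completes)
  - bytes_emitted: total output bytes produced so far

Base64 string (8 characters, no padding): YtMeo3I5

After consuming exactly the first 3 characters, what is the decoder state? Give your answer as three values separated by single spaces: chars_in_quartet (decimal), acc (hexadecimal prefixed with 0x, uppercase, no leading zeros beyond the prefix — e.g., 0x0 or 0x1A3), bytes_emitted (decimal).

After char 0 ('Y'=24): chars_in_quartet=1 acc=0x18 bytes_emitted=0
After char 1 ('t'=45): chars_in_quartet=2 acc=0x62D bytes_emitted=0
After char 2 ('M'=12): chars_in_quartet=3 acc=0x18B4C bytes_emitted=0

Answer: 3 0x18B4C 0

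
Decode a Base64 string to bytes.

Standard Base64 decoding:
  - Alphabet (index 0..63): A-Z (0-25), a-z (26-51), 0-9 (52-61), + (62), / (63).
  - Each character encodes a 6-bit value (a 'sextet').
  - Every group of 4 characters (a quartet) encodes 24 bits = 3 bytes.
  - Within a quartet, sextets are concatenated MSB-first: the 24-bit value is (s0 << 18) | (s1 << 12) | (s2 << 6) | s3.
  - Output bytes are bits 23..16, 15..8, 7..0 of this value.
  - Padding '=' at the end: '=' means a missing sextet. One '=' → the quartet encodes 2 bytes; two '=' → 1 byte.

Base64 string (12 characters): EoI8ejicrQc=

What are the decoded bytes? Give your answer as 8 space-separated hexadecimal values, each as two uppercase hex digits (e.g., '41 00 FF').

Answer: 12 82 3C 7A 38 9C AD 07

Derivation:
After char 0 ('E'=4): chars_in_quartet=1 acc=0x4 bytes_emitted=0
After char 1 ('o'=40): chars_in_quartet=2 acc=0x128 bytes_emitted=0
After char 2 ('I'=8): chars_in_quartet=3 acc=0x4A08 bytes_emitted=0
After char 3 ('8'=60): chars_in_quartet=4 acc=0x12823C -> emit 12 82 3C, reset; bytes_emitted=3
After char 4 ('e'=30): chars_in_quartet=1 acc=0x1E bytes_emitted=3
After char 5 ('j'=35): chars_in_quartet=2 acc=0x7A3 bytes_emitted=3
After char 6 ('i'=34): chars_in_quartet=3 acc=0x1E8E2 bytes_emitted=3
After char 7 ('c'=28): chars_in_quartet=4 acc=0x7A389C -> emit 7A 38 9C, reset; bytes_emitted=6
After char 8 ('r'=43): chars_in_quartet=1 acc=0x2B bytes_emitted=6
After char 9 ('Q'=16): chars_in_quartet=2 acc=0xAD0 bytes_emitted=6
After char 10 ('c'=28): chars_in_quartet=3 acc=0x2B41C bytes_emitted=6
Padding '=': partial quartet acc=0x2B41C -> emit AD 07; bytes_emitted=8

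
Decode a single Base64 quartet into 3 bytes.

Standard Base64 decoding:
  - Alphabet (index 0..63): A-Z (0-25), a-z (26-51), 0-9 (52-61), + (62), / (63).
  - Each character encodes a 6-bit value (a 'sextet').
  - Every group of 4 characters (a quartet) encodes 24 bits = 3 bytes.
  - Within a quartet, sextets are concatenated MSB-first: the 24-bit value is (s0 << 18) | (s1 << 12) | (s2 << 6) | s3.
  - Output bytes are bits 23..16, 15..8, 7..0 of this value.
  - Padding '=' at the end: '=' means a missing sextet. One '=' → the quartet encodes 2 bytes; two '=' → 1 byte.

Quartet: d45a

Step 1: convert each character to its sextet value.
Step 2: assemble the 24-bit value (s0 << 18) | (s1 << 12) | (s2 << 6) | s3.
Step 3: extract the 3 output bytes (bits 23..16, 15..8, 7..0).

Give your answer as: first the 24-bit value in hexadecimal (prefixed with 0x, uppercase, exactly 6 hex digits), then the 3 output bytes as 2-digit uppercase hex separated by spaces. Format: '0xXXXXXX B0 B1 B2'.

Answer: 0x778E5A 77 8E 5A

Derivation:
Sextets: d=29, 4=56, 5=57, a=26
24-bit: (29<<18) | (56<<12) | (57<<6) | 26
      = 0x740000 | 0x038000 | 0x000E40 | 0x00001A
      = 0x778E5A
Bytes: (v>>16)&0xFF=77, (v>>8)&0xFF=8E, v&0xFF=5A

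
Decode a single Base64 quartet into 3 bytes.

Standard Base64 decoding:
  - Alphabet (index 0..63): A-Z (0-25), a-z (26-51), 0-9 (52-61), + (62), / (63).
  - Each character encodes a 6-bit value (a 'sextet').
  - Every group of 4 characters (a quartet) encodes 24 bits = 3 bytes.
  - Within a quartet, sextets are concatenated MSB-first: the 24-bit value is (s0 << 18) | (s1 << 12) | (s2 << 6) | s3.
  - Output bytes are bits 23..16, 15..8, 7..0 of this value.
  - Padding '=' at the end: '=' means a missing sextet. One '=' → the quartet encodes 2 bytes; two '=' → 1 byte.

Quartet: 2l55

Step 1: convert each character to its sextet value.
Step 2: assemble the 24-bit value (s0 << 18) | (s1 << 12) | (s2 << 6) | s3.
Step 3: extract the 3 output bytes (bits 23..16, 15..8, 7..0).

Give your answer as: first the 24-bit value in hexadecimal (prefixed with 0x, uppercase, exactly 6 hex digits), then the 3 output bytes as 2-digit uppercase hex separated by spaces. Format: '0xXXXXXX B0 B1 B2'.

Sextets: 2=54, l=37, 5=57, 5=57
24-bit: (54<<18) | (37<<12) | (57<<6) | 57
      = 0xD80000 | 0x025000 | 0x000E40 | 0x000039
      = 0xDA5E79
Bytes: (v>>16)&0xFF=DA, (v>>8)&0xFF=5E, v&0xFF=79

Answer: 0xDA5E79 DA 5E 79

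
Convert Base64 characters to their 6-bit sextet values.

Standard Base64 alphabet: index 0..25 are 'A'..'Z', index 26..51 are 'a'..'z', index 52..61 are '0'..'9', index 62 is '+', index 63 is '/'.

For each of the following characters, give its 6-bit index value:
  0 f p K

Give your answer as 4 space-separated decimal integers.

Answer: 52 31 41 10

Derivation:
'0': 0..9 range, 52 + ord('0') − ord('0') = 52
'f': a..z range, 26 + ord('f') − ord('a') = 31
'p': a..z range, 26 + ord('p') − ord('a') = 41
'K': A..Z range, ord('K') − ord('A') = 10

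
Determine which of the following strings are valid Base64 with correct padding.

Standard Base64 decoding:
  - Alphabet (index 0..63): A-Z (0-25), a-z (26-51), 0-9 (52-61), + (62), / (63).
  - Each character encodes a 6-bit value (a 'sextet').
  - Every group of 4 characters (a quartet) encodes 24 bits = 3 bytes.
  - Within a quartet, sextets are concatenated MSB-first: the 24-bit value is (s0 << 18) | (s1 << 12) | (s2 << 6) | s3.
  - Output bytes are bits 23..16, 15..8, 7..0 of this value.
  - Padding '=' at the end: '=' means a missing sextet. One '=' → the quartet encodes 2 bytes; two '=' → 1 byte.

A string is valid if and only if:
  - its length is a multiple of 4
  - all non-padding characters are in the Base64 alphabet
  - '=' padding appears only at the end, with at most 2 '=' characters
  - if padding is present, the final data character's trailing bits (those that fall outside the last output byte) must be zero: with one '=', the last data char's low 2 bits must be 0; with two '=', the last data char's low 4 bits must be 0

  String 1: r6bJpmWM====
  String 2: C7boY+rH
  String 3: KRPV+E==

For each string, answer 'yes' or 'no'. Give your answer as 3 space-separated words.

String 1: 'r6bJpmWM====' → invalid (4 pad chars (max 2))
String 2: 'C7boY+rH' → valid
String 3: 'KRPV+E==' → invalid (bad trailing bits)

Answer: no yes no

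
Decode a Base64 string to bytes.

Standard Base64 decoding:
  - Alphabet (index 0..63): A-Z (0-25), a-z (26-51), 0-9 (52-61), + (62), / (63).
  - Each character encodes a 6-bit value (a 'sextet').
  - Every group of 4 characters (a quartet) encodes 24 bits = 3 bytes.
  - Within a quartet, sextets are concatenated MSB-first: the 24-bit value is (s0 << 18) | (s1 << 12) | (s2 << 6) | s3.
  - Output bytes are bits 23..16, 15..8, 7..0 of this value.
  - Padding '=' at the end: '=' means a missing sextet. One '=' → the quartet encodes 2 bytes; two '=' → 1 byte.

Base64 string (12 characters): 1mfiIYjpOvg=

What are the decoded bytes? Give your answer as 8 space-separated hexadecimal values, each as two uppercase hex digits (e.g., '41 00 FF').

After char 0 ('1'=53): chars_in_quartet=1 acc=0x35 bytes_emitted=0
After char 1 ('m'=38): chars_in_quartet=2 acc=0xD66 bytes_emitted=0
After char 2 ('f'=31): chars_in_quartet=3 acc=0x3599F bytes_emitted=0
After char 3 ('i'=34): chars_in_quartet=4 acc=0xD667E2 -> emit D6 67 E2, reset; bytes_emitted=3
After char 4 ('I'=8): chars_in_quartet=1 acc=0x8 bytes_emitted=3
After char 5 ('Y'=24): chars_in_quartet=2 acc=0x218 bytes_emitted=3
After char 6 ('j'=35): chars_in_quartet=3 acc=0x8623 bytes_emitted=3
After char 7 ('p'=41): chars_in_quartet=4 acc=0x2188E9 -> emit 21 88 E9, reset; bytes_emitted=6
After char 8 ('O'=14): chars_in_quartet=1 acc=0xE bytes_emitted=6
After char 9 ('v'=47): chars_in_quartet=2 acc=0x3AF bytes_emitted=6
After char 10 ('g'=32): chars_in_quartet=3 acc=0xEBE0 bytes_emitted=6
Padding '=': partial quartet acc=0xEBE0 -> emit 3A F8; bytes_emitted=8

Answer: D6 67 E2 21 88 E9 3A F8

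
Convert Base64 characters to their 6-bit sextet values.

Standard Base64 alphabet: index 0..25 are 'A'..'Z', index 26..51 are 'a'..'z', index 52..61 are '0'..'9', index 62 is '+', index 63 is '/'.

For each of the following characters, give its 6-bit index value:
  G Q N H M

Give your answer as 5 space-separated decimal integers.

'G': A..Z range, ord('G') − ord('A') = 6
'Q': A..Z range, ord('Q') − ord('A') = 16
'N': A..Z range, ord('N') − ord('A') = 13
'H': A..Z range, ord('H') − ord('A') = 7
'M': A..Z range, ord('M') − ord('A') = 12

Answer: 6 16 13 7 12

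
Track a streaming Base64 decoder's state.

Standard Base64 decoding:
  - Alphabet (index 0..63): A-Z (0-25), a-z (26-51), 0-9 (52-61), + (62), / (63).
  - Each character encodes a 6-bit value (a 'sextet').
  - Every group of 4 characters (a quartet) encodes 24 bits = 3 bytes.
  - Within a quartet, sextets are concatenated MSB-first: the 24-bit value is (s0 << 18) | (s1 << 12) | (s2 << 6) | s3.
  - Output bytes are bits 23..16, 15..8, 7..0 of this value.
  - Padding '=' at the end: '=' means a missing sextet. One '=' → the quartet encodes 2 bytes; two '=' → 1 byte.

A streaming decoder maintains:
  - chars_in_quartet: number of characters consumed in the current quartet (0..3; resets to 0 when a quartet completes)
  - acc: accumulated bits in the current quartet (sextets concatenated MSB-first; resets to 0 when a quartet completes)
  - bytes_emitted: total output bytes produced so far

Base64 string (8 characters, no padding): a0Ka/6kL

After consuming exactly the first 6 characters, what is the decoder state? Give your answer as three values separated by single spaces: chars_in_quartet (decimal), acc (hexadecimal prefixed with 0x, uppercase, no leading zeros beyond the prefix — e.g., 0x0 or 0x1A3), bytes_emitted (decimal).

After char 0 ('a'=26): chars_in_quartet=1 acc=0x1A bytes_emitted=0
After char 1 ('0'=52): chars_in_quartet=2 acc=0x6B4 bytes_emitted=0
After char 2 ('K'=10): chars_in_quartet=3 acc=0x1AD0A bytes_emitted=0
After char 3 ('a'=26): chars_in_quartet=4 acc=0x6B429A -> emit 6B 42 9A, reset; bytes_emitted=3
After char 4 ('/'=63): chars_in_quartet=1 acc=0x3F bytes_emitted=3
After char 5 ('6'=58): chars_in_quartet=2 acc=0xFFA bytes_emitted=3

Answer: 2 0xFFA 3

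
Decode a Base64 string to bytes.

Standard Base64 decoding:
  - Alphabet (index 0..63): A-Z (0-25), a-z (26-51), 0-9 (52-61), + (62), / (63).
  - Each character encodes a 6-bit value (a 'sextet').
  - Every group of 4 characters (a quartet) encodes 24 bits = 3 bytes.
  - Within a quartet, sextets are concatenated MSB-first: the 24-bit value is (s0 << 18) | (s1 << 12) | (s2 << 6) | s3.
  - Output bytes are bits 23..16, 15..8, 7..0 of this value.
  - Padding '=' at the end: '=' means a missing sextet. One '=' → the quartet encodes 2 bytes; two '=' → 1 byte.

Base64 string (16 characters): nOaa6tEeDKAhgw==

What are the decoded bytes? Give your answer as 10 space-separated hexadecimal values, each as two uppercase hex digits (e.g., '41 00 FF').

Answer: 9C E6 9A EA D1 1E 0C A0 21 83

Derivation:
After char 0 ('n'=39): chars_in_quartet=1 acc=0x27 bytes_emitted=0
After char 1 ('O'=14): chars_in_quartet=2 acc=0x9CE bytes_emitted=0
After char 2 ('a'=26): chars_in_quartet=3 acc=0x2739A bytes_emitted=0
After char 3 ('a'=26): chars_in_quartet=4 acc=0x9CE69A -> emit 9C E6 9A, reset; bytes_emitted=3
After char 4 ('6'=58): chars_in_quartet=1 acc=0x3A bytes_emitted=3
After char 5 ('t'=45): chars_in_quartet=2 acc=0xEAD bytes_emitted=3
After char 6 ('E'=4): chars_in_quartet=3 acc=0x3AB44 bytes_emitted=3
After char 7 ('e'=30): chars_in_quartet=4 acc=0xEAD11E -> emit EA D1 1E, reset; bytes_emitted=6
After char 8 ('D'=3): chars_in_quartet=1 acc=0x3 bytes_emitted=6
After char 9 ('K'=10): chars_in_quartet=2 acc=0xCA bytes_emitted=6
After char 10 ('A'=0): chars_in_quartet=3 acc=0x3280 bytes_emitted=6
After char 11 ('h'=33): chars_in_quartet=4 acc=0xCA021 -> emit 0C A0 21, reset; bytes_emitted=9
After char 12 ('g'=32): chars_in_quartet=1 acc=0x20 bytes_emitted=9
After char 13 ('w'=48): chars_in_quartet=2 acc=0x830 bytes_emitted=9
Padding '==': partial quartet acc=0x830 -> emit 83; bytes_emitted=10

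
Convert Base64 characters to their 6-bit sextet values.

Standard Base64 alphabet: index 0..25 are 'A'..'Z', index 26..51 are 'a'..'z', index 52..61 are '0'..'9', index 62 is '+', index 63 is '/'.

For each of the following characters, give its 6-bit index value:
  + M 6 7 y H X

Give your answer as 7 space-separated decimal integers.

Answer: 62 12 58 59 50 7 23

Derivation:
'+': index 62
'M': A..Z range, ord('M') − ord('A') = 12
'6': 0..9 range, 52 + ord('6') − ord('0') = 58
'7': 0..9 range, 52 + ord('7') − ord('0') = 59
'y': a..z range, 26 + ord('y') − ord('a') = 50
'H': A..Z range, ord('H') − ord('A') = 7
'X': A..Z range, ord('X') − ord('A') = 23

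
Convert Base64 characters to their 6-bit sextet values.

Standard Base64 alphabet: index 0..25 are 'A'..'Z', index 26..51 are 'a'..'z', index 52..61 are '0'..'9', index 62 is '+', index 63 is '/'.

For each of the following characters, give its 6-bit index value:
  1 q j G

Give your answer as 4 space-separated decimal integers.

'1': 0..9 range, 52 + ord('1') − ord('0') = 53
'q': a..z range, 26 + ord('q') − ord('a') = 42
'j': a..z range, 26 + ord('j') − ord('a') = 35
'G': A..Z range, ord('G') − ord('A') = 6

Answer: 53 42 35 6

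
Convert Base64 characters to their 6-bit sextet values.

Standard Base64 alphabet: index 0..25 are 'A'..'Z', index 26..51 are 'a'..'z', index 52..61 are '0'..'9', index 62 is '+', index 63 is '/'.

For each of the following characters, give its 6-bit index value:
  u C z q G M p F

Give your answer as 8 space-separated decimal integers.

Answer: 46 2 51 42 6 12 41 5

Derivation:
'u': a..z range, 26 + ord('u') − ord('a') = 46
'C': A..Z range, ord('C') − ord('A') = 2
'z': a..z range, 26 + ord('z') − ord('a') = 51
'q': a..z range, 26 + ord('q') − ord('a') = 42
'G': A..Z range, ord('G') − ord('A') = 6
'M': A..Z range, ord('M') − ord('A') = 12
'p': a..z range, 26 + ord('p') − ord('a') = 41
'F': A..Z range, ord('F') − ord('A') = 5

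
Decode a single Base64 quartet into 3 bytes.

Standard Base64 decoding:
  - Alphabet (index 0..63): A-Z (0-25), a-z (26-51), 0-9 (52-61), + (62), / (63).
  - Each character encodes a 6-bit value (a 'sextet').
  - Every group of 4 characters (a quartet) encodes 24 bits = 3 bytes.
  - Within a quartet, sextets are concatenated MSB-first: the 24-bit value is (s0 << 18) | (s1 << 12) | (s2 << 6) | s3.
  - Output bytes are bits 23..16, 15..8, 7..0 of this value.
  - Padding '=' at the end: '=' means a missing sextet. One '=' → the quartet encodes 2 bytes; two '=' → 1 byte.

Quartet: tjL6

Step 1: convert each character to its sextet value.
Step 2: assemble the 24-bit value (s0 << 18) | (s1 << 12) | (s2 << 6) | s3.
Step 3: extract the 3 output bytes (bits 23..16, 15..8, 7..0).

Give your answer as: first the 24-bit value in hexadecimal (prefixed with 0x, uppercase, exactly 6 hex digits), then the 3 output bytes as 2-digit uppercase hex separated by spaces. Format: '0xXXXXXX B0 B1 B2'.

Answer: 0xB632FA B6 32 FA

Derivation:
Sextets: t=45, j=35, L=11, 6=58
24-bit: (45<<18) | (35<<12) | (11<<6) | 58
      = 0xB40000 | 0x023000 | 0x0002C0 | 0x00003A
      = 0xB632FA
Bytes: (v>>16)&0xFF=B6, (v>>8)&0xFF=32, v&0xFF=FA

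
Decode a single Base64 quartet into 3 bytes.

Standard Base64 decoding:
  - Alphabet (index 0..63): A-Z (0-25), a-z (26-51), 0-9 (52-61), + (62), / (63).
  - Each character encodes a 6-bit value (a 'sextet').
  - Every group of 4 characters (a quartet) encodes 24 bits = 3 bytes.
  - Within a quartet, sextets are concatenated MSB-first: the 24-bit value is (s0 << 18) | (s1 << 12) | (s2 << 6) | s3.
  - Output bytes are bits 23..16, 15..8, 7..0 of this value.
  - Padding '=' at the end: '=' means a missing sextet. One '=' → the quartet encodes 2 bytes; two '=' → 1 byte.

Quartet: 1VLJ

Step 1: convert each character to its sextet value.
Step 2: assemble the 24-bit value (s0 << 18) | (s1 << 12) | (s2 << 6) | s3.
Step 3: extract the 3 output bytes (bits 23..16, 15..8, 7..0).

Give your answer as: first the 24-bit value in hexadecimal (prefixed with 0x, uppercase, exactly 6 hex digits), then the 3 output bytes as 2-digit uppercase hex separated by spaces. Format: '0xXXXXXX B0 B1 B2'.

Sextets: 1=53, V=21, L=11, J=9
24-bit: (53<<18) | (21<<12) | (11<<6) | 9
      = 0xD40000 | 0x015000 | 0x0002C0 | 0x000009
      = 0xD552C9
Bytes: (v>>16)&0xFF=D5, (v>>8)&0xFF=52, v&0xFF=C9

Answer: 0xD552C9 D5 52 C9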